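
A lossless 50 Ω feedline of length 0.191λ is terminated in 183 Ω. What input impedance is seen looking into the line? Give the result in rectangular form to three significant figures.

βl = 2π × 0.191 = 68.8°
tan(βl) = tan(68.8°) = 2.57
Z_in = Z_0·(Z_L + jZ_0·tanβl)/(Z_0 + jZ_L·tanβl)
     = 50·(183 + j129)/(50 + j471)

Z_in ≈ 15.5 − j17.8 Ω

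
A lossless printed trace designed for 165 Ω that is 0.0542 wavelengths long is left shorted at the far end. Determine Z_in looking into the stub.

βl = 2π × 0.0542 = 19.5°
tan(βl) = 0.354
For a shorted stub, Z_in = jZ_0·tan(βl)

Z_in ≈ +j58.5 Ω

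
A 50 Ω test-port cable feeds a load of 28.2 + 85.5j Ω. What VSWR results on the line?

VSWR ≈ 7.39

Γ = (Z_L − Z_0)/(Z_L + Z_0) = (-21.8 + j85.5)/(78.2 + j85.5)
|Γ| = 88.2/116 = 0.762
VSWR = (1 + |Γ|)/(1 − |Γ|) = 1.76/0.238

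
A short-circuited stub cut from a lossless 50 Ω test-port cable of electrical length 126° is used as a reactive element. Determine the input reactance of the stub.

tan(βl) = -1.38
For a short-circuited stub, Z_in = jZ_0·tan(βl)

X_in ≈ -68.8 Ω (capacitive)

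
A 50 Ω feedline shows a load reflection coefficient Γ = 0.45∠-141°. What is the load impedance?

Z_L ≈ 21 − j14.9 Ω

Z_L = Z_0·(1 + Γ)/(1 − Γ) = 50·(0.65 − j0.283)/(1.35 + j0.283)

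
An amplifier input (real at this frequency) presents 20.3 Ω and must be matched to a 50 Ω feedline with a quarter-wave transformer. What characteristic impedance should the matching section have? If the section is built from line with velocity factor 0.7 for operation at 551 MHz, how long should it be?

Z_qwt ≈ 31.9 Ω; length ≈ 9.53 cm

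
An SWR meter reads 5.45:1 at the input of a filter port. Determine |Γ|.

|Γ| = (S − 1)/(S + 1) = (5.45 − 1)/(5.45 + 1) = 4.45/6.45

|Γ| ≈ 0.69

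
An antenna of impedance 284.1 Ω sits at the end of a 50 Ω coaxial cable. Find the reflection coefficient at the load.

Γ = (Z_L − Z_0)/(Z_L + Z_0) = (284.1 − 50)/(284.1 + 50) = 234.1/334.1

Γ = 0.701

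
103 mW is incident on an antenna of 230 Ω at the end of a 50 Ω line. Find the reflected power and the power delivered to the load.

P_reflected ≈ 42.6 mW; P_delivered ≈ 60.4 mW

Γ = (230 − 50)/(230 + 50) = 0.643
|Γ|² = 0.413
P_refl = |Γ|²·P_inc = 42.6 mW, P_del = (1 − |Γ|²)·P_inc = 60.4 mW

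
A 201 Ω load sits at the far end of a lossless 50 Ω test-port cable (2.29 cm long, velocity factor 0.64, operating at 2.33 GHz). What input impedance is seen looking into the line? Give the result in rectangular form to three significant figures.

λ = v/f = 0.64·c / 2.33 GHz = 0.0824 m
βl = 2π·l/λ = 2π × 0.278 = 100°
tan(βl) = tan(100°) = -5.65
Z_in = Z_0·(Z_L + jZ_0·tanβl)/(Z_0 + jZ_L·tanβl)
     = 50·(201 − j282)/(50 − j1130)

Z_in ≈ 12.8 + j8.29 Ω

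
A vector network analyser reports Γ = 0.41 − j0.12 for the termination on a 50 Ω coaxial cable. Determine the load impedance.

Z_L ≈ 113 − j33.1 Ω

Z_L = Z_0·(1 + Γ)/(1 − Γ) = 50·(1.41 − j0.12)/(0.59 + j0.12)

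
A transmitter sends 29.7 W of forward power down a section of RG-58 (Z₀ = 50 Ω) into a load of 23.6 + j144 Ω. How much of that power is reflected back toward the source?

P_reflected ≈ 24.3 W

|Γ| = |(-26.4 + j144)/(73.6 + j144)| = 0.905
|Γ|² = 0.82
P_refl = |Γ|²·P_inc = 24.3 W, P_del = (1 − |Γ|²)·P_inc = 5.36 W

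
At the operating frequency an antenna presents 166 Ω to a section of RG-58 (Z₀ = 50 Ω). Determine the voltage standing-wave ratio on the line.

For a purely resistive load, VSWR = R_L/Z_0 or Z_0/R_L (whichever > 1) = 166/50

VSWR ≈ 3.32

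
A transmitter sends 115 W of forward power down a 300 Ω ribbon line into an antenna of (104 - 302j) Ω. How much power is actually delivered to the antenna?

P_delivered ≈ 56.4 W

|Γ| = |(-196 − j302)/(404 − j302)| = 0.714
|Γ|² = 0.509
P_refl = |Γ|²·P_inc = 58.6 W, P_del = (1 − |Γ|²)·P_inc = 56.4 W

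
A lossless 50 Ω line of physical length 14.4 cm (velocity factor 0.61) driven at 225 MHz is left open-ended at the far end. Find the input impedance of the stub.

Z_in ≈ −j24.7 Ω

λ = v/f = 0.61·c / 225 MHz = 0.813 m
βl = 2π·l/λ = 2π × 0.177 = 63.7°
tan(βl) = 2.03
For an open-ended stub, Z_in = −jZ_0·cot(βl) = −jZ_0/tan(βl)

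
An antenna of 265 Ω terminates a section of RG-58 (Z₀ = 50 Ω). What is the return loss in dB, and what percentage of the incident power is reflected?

Γ = (265 − 50)/(265 + 50) = 0.683
RL = −20·log₁₀(0.683) = 3.32 dB
P_refl/P_inc = |Γ|² = 0.466

RL ≈ 3.32 dB; 46.6% of incident power reflected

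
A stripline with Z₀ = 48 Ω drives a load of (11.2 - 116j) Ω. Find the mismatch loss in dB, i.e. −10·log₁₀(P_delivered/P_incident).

mismatch loss ≈ 8.97 dB

Γ = (-36.8 − j116)/(59.2 − j116), |Γ| = 0.934
|Γ|² = 0.873, so P_del/P_inc = 1 − |Γ|² = 0.127
ML = −10·log₁₀(1 − |Γ|²)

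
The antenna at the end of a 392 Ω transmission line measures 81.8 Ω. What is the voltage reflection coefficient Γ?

Γ = -0.655

Γ = (Z_L − Z_0)/(Z_L + Z_0) = (81.8 − 392)/(81.8 + 392) = -310.2/473.8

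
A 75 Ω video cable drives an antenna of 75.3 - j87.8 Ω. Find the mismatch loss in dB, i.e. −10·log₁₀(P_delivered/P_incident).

mismatch loss ≈ 1.28 dB

Γ = (0.3 − j87.8)/(150.3 − j87.8), |Γ| = 0.504
|Γ|² = 0.254, so P_del/P_inc = 1 − |Γ|² = 0.746
ML = −10·log₁₀(1 − |Γ|²)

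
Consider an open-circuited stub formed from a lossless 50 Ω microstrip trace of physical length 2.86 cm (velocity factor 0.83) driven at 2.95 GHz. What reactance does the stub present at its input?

λ = v/f = 0.83·c / 2.95 GHz = 0.0844 m
βl = 2π·l/λ = 2π × 0.339 = 122°
tan(βl) = -1.6
For an open-circuited stub, Z_in = −jZ_0·cot(βl) = −jZ_0/tan(βl)

X_in ≈ 31.2 Ω (inductive)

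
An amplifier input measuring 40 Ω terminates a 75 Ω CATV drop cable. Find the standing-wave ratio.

VSWR ≈ 1.88

For a purely resistive load, VSWR = R_L/Z_0 or Z_0/R_L (whichever > 1) = 75/40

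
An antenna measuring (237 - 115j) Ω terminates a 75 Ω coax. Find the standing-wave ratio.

Γ = (Z_L − Z_0)/(Z_L + Z_0) = (162 − j115)/(312 − j115)
|Γ| = 199/333 = 0.597
VSWR = (1 + |Γ|)/(1 − |Γ|) = 1.6/0.403

VSWR ≈ 3.97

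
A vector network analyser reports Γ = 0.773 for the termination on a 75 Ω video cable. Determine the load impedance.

Z_L ≈ 586 Ω

Z_L = Z_0·(1 + Γ)/(1 − Γ) = 75·(1.77)/(0.227)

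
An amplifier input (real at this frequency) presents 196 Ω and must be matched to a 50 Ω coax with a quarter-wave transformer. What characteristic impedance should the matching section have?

Z_qwt = √(Z_0·R_L) = √(50 × 196) = √9800

Z_qwt ≈ 99 Ω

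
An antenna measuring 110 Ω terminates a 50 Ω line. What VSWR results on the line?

VSWR ≈ 2.2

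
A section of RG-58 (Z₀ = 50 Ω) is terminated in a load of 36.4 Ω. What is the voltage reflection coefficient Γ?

Γ = (Z_L − Z_0)/(Z_L + Z_0) = (36.4 − 50)/(36.4 + 50) = -13.6/86.4

Γ = -0.157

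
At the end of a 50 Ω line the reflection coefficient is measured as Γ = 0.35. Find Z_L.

Z_L = Z_0·(1 + Γ)/(1 − Γ) = 50·(1.35)/(0.65)

Z_L ≈ 104 Ω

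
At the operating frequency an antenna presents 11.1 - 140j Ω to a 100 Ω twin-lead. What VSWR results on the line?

Γ = (Z_L − Z_0)/(Z_L + Z_0) = (-88.9 − j140)/(111.1 − j140)
|Γ| = 166/179 = 0.928
VSWR = (1 + |Γ|)/(1 − |Γ|) = 1.93/0.0721

VSWR ≈ 26.7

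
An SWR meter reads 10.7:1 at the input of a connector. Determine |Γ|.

|Γ| ≈ 0.829

|Γ| = (S − 1)/(S + 1) = (10.7 − 1)/(10.7 + 1) = 9.7/11.7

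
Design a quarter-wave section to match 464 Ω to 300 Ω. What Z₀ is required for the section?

Z_qwt ≈ 373 Ω

Z_qwt = √(Z_0·R_L) = √(300 × 464) = √139200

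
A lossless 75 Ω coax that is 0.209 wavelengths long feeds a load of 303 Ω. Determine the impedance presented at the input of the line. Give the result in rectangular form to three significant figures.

βl = 2π × 0.209 = 75.2°
tan(βl) = tan(75.2°) = 3.8
Z_in = Z_0·(Z_L + jZ_0·tanβl)/(Z_0 + jZ_L·tanβl)
     = 75·(303 + j285)/(75 + j1150)

Z_in ≈ 19.8 − j18.5 Ω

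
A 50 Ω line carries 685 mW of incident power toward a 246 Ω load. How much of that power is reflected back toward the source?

Γ = (246 − 50)/(246 + 50) = 0.662
|Γ|² = 0.438
P_refl = |Γ|²·P_inc = 300 mW, P_del = (1 − |Γ|²)·P_inc = 385 mW

P_reflected ≈ 300 mW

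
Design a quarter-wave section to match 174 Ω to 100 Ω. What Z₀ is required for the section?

Z_qwt = √(Z_0·R_L) = √(100 × 174) = √17400

Z_qwt ≈ 132 Ω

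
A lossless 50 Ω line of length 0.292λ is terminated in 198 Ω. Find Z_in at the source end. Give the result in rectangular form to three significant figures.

Z_in ≈ 13.5 + j12.6 Ω

βl = 2π × 0.292 = 105°
tan(βl) = tan(105°) = -3.7
Z_in = Z_0·(Z_L + jZ_0·tanβl)/(Z_0 + jZ_L·tanβl)
     = 50·(198 − j185)/(50 − j733)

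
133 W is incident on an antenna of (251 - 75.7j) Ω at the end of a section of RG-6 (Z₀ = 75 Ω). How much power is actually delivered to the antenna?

P_delivered ≈ 89.4 W

|Γ| = |(176 − j75.7)/(326 − j75.7)| = 0.572
|Γ|² = 0.328
P_refl = |Γ|²·P_inc = 43.6 W, P_del = (1 − |Γ|²)·P_inc = 89.4 W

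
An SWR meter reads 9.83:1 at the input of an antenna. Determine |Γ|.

|Γ| = (S − 1)/(S + 1) = (9.83 − 1)/(9.83 + 1) = 8.83/10.8

|Γ| ≈ 0.815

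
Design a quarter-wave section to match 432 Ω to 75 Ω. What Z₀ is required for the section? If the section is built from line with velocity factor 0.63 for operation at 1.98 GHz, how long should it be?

Z_qwt ≈ 180 Ω; length ≈ 2.39 cm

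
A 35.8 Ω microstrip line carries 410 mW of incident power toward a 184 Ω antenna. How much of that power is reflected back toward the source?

Γ = (184 − 35.8)/(184 + 35.8) = 0.674
|Γ|² = 0.455
P_refl = |Γ|²·P_inc = 186 mW, P_del = (1 − |Γ|²)·P_inc = 224 mW

P_reflected ≈ 186 mW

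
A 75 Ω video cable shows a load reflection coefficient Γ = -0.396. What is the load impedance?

Z_L ≈ 32.4 Ω

Z_L = Z_0·(1 + Γ)/(1 − Γ) = 75·(0.604)/(1.4)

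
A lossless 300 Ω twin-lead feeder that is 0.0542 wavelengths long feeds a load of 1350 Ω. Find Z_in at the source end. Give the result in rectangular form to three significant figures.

Z_in ≈ 429 − j578 Ω

βl = 2π × 0.0542 = 19.5°
tan(βl) = tan(19.5°) = 0.354
Z_in = Z_0·(Z_L + jZ_0·tanβl)/(Z_0 + jZ_L·tanβl)
     = 300·(1350 + j106)/(300 + j478)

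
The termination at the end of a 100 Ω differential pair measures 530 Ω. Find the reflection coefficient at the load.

Γ = 0.683

Γ = (Z_L − Z_0)/(Z_L + Z_0) = (530 − 100)/(530 + 100) = 430/630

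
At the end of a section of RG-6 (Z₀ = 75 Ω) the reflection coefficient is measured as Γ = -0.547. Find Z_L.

Z_L = Z_0·(1 + Γ)/(1 − Γ) = 75·(0.453)/(1.55)

Z_L ≈ 22 Ω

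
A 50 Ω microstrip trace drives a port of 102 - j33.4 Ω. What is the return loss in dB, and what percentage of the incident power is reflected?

RL ≈ 8.02 dB; 15.8% of incident power reflected

Γ = (52 − j33.4)/(152 − j33.4), |Γ| = 0.397
RL = −20·log₁₀(0.397) = 8.02 dB
P_refl/P_inc = |Γ|² = 0.158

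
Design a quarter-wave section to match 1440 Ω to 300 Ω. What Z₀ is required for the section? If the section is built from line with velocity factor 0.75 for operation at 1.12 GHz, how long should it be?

Z_qwt ≈ 657 Ω; length ≈ 5.02 cm

Z_qwt = √(Z_0·R_L) = √(300 × 1440) = √432000
λ = 0.75·c/f = 0.201 m, so l = λ/4 = 0.0502 m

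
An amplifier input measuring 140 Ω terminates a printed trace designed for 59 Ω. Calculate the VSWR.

VSWR ≈ 2.37

Γ = (140 − 59)/(140 + 59) = 0.407
VSWR = (1 + 0.407)/(1 − 0.407)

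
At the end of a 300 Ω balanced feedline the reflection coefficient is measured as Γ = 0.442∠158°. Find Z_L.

Z_L ≈ 120 + j49.3 Ω

Z_L = Z_0·(1 + Γ)/(1 − Γ) = 300·(0.59 + j0.166)/(1.41 − j0.166)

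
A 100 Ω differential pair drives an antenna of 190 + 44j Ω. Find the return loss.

RL ≈ 9.33 dB

Γ = (90 + j44)/(290 + j44), |Γ| = 0.342
RL = −20·log₁₀|Γ| = −20·log₁₀(0.342)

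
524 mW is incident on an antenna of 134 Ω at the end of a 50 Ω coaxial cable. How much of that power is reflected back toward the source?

Γ = (134 − 50)/(134 + 50) = 0.457
|Γ|² = 0.208
P_refl = |Γ|²·P_inc = 109 mW, P_del = (1 − |Γ|²)·P_inc = 415 mW

P_reflected ≈ 109 mW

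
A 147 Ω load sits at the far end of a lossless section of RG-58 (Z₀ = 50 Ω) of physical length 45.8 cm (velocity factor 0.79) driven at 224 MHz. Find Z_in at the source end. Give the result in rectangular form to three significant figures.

Z_in ≈ 64.5 + j62.6 Ω

λ = v/f = 0.79·c / 224 MHz = 1.06 m
βl = 2π·l/λ = 2π × 0.433 = 156°
tan(βl) = tan(156°) = -0.449
Z_in = Z_0·(Z_L + jZ_0·tanβl)/(Z_0 + jZ_L·tanβl)
     = 50·(147 − j22.4)/(50 − j66)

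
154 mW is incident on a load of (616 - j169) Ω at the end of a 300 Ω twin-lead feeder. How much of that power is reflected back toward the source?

|Γ| = |(316 − j169)/(916 − j169)| = 0.385
|Γ|² = 0.148
P_refl = |Γ|²·P_inc = 22.8 mW, P_del = (1 − |Γ|²)·P_inc = 131 mW

P_reflected ≈ 22.8 mW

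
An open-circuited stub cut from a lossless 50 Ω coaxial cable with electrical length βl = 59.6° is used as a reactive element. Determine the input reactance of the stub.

tan(βl) = 1.7
For an open-circuited stub, Z_in = −jZ_0·cot(βl) = −jZ_0/tan(βl)

X_in ≈ -29.3 Ω (capacitive)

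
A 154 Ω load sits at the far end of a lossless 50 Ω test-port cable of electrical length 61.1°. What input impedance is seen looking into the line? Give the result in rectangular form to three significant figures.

Z_in ≈ 20.5 − j23.9 Ω

tan(βl) = tan(61.1°) = 1.81
Z_in = Z_0·(Z_L + jZ_0·tanβl)/(Z_0 + jZ_L·tanβl)
     = 50·(154 + j90.6)/(50 + j279)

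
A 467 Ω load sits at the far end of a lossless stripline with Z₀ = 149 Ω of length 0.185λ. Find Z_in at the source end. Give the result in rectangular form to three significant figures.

Z_in ≈ 55.4 − j56.8 Ω

βl = 2π × 0.185 = 66.6°
tan(βl) = tan(66.6°) = 2.31
Z_in = Z_0·(Z_L + jZ_0·tanβl)/(Z_0 + jZ_L·tanβl)
     = 149·(467 + j344)/(149 + j1080)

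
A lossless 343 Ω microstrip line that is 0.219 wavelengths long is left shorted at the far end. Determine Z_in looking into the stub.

Z_in ≈ +j1740 Ω

βl = 2π × 0.219 = 78.8°
tan(βl) = 5.07
For a shorted stub, Z_in = jZ_0·tan(βl)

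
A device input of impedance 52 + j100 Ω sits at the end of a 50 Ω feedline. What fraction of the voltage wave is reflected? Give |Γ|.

Γ = (Z_L − Z_0)/(Z_L + Z_0) = (2 + j100)/(102 + j100)
|Γ| = 100/143

|Γ| ≈ 0.7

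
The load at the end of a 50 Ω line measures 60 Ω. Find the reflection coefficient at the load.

Γ = 0.0909

Γ = (Z_L − Z_0)/(Z_L + Z_0) = (60 − 50)/(60 + 50) = 10/110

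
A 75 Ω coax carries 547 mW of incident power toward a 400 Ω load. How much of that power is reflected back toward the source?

P_reflected ≈ 256 mW

Γ = (400 − 75)/(400 + 75) = 0.684
|Γ|² = 0.468
P_refl = |Γ|²·P_inc = 256 mW, P_del = (1 − |Γ|²)·P_inc = 291 mW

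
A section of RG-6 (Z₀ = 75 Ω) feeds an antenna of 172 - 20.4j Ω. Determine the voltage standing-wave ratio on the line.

VSWR ≈ 2.33

Γ = (Z_L − Z_0)/(Z_L + Z_0) = (97 − j20.4)/(247 − j20.4)
|Γ| = 99.1/248 = 0.4
VSWR = (1 + |Γ|)/(1 − |Γ|) = 1.4/0.6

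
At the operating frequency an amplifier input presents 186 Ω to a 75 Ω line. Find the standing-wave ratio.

VSWR ≈ 2.48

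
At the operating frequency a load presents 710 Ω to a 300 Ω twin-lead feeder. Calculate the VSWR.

VSWR ≈ 2.37

Γ = (710 − 300)/(710 + 300) = 0.406
VSWR = (1 + 0.406)/(1 − 0.406)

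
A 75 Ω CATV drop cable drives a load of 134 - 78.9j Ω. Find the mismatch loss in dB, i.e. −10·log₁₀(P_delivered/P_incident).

Γ = (59 − j78.9)/(209 − j78.9), |Γ| = 0.441
|Γ|² = 0.194, so P_del/P_inc = 1 − |Γ|² = 0.806
ML = −10·log₁₀(1 − |Γ|²)

mismatch loss ≈ 0.939 dB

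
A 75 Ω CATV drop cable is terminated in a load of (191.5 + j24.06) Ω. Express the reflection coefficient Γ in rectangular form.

Γ = (Z_L − Z_0)/(Z_L + Z_0) = (116.5 + j24.06)/(266.5 + j24.06)

Γ ≈ 0.442 + j0.0504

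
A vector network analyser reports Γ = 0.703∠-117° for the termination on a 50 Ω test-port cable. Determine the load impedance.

Z_L ≈ 11.9 − j29.4 Ω

Z_L = Z_0·(1 + Γ)/(1 − Γ) = 50·(0.681 − j0.626)/(1.32 + j0.626)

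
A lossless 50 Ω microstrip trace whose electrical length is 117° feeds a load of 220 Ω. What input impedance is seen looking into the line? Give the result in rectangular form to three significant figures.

Z_in ≈ 14.1 + j23.8 Ω

tan(βl) = tan(117°) = -1.96
Z_in = Z_0·(Z_L + jZ_0·tanβl)/(Z_0 + jZ_L·tanβl)
     = 50·(220 − j98.1)/(50 − j432)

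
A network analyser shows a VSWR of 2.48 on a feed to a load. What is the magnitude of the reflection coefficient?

|Γ| ≈ 0.425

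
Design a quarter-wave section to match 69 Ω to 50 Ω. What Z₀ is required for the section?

Z_qwt ≈ 58.7 Ω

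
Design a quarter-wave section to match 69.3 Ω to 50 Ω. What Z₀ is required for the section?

Z_qwt = √(Z_0·R_L) = √(50 × 69.3) = √3465

Z_qwt ≈ 58.9 Ω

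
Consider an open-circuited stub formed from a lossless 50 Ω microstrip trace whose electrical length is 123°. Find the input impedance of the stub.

tan(βl) = -1.54
For an open-circuited stub, Z_in = −jZ_0·cot(βl) = −jZ_0/tan(βl)

Z_in ≈ +j32.5 Ω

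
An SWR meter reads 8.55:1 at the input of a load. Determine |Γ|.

|Γ| = (S − 1)/(S + 1) = (8.55 − 1)/(8.55 + 1) = 7.55/9.55

|Γ| ≈ 0.791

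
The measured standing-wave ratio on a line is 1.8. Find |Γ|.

|Γ| = (S − 1)/(S + 1) = (1.8 − 1)/(1.8 + 1) = 0.8/2.8

|Γ| ≈ 0.286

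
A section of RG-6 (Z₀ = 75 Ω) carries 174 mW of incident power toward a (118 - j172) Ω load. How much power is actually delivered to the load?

|Γ| = |(43 − j172)/(193 − j172)| = 0.686
|Γ|² = 0.47
P_refl = |Γ|²·P_inc = 81.8 mW, P_del = (1 − |Γ|²)·P_inc = 92.2 mW

P_delivered ≈ 92.2 mW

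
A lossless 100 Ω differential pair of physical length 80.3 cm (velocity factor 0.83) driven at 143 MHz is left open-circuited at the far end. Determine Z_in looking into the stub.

λ = v/f = 0.83·c / 143 MHz = 1.74 m
βl = 2π·l/λ = 2π × 0.461 = 166°
tan(βl) = -0.249
For an open-circuited stub, Z_in = −jZ_0·cot(βl) = −jZ_0/tan(βl)

Z_in ≈ +j402 Ω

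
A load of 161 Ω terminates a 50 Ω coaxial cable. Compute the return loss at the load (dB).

Γ = (161 − 50)/(161 + 50) = 0.526
RL = −20·log₁₀|Γ| = −20·log₁₀(0.526)

RL ≈ 5.58 dB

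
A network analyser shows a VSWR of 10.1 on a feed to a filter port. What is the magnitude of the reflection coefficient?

|Γ| = (S − 1)/(S + 1) = (10.1 − 1)/(10.1 + 1) = 9.1/11.1

|Γ| ≈ 0.82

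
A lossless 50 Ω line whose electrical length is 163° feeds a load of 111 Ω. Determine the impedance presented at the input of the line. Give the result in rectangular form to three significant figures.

tan(βl) = tan(163°) = -0.306
Z_in = Z_0·(Z_L + jZ_0·tanβl)/(Z_0 + jZ_L·tanβl)
     = 50·(111 − j15.3)/(50 − j33.9)

Z_in ≈ 83.1 + j41.1 Ω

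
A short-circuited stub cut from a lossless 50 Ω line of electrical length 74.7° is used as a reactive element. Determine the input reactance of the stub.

tan(βl) = 3.66
For a short-circuited stub, Z_in = jZ_0·tan(βl)

X_in ≈ 183 Ω (inductive)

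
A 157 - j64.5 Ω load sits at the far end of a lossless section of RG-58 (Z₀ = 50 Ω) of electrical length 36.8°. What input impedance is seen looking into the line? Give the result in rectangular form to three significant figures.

tan(βl) = tan(36.8°) = 0.748
Z_in = Z_0·(Z_L + jZ_0·tanβl)/(Z_0 + jZ_L·tanβl)
     = 50·(157 − j27.1)/(98.3 + j117)

Z_in ≈ 26.1 − j45 Ω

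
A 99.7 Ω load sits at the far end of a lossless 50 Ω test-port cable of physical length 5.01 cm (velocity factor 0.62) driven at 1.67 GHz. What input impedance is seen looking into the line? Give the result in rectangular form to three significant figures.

Z_in ≈ 77.5 + j34.1 Ω

λ = v/f = 0.62·c / 1.67 GHz = 0.111 m
βl = 2π·l/λ = 2π × 0.45 = 162°
tan(βl) = tan(162°) = -0.326
Z_in = Z_0·(Z_L + jZ_0·tanβl)/(Z_0 + jZ_L·tanβl)
     = 50·(99.7 − j16.3)/(50 − j32.5)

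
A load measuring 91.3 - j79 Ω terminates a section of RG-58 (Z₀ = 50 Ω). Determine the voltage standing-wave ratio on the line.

Γ = (Z_L − Z_0)/(Z_L + Z_0) = (41.3 − j79)/(141.3 − j79)
|Γ| = 89.1/162 = 0.551
VSWR = (1 + |Γ|)/(1 − |Γ|) = 1.55/0.449

VSWR ≈ 3.45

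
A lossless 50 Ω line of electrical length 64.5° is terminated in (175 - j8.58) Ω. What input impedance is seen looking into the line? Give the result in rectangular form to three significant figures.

Z_in ≈ 17 − j20.7 Ω

tan(βl) = tan(64.5°) = 2.1
Z_in = Z_0·(Z_L + jZ_0·tanβl)/(Z_0 + jZ_L·tanβl)
     = 50·(175 + j96.2)/(68 + j367)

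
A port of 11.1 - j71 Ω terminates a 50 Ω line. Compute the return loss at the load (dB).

RL ≈ 1.27 dB

Γ = (-38.9 − j71)/(61.1 − j71), |Γ| = 0.864
RL = −20·log₁₀|Γ| = −20·log₁₀(0.864)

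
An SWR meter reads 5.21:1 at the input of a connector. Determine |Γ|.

|Γ| = (S − 1)/(S + 1) = (5.21 − 1)/(5.21 + 1) = 4.21/6.21

|Γ| ≈ 0.678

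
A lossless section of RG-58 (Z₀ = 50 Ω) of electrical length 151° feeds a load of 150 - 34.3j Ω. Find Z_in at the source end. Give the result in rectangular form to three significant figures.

Z_in ≈ 62.3 + j67 Ω

tan(βl) = tan(151°) = -0.554
Z_in = Z_0·(Z_L + jZ_0·tanβl)/(Z_0 + jZ_L·tanβl)
     = 50·(150 − j62)/(31 − j83.1)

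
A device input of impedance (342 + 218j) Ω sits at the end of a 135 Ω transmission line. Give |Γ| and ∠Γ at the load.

Γ ≈ 0.573 ∠ 21.9°

Γ = (Z_L − Z_0)/(Z_L + Z_0) = (207 + j218)/(477 + j218)
|Γ| = 301/524 = 0.573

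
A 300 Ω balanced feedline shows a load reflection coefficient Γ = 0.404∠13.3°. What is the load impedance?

Z_L ≈ 666 + j148 Ω

Z_L = Z_0·(1 + Γ)/(1 − Γ) = 300·(1.39 + j0.0929)/(0.607 − j0.0929)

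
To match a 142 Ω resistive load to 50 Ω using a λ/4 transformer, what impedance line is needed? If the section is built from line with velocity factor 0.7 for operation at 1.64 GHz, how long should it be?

Z_qwt = √(Z_0·R_L) = √(50 × 142) = √7100
λ = 0.7·c/f = 0.128 m, so l = λ/4 = 0.032 m

Z_qwt ≈ 84.3 Ω; length ≈ 3.2 cm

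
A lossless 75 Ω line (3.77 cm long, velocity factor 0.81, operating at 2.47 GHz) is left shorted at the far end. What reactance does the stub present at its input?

X_in ≈ -67.6 Ω (capacitive)

λ = v/f = 0.81·c / 2.47 GHz = 0.0984 m
βl = 2π·l/λ = 2π × 0.383 = 138°
tan(βl) = -0.902
For a shorted stub, Z_in = jZ_0·tan(βl)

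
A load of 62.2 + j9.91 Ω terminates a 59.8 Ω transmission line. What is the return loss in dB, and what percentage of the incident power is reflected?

RL ≈ 21.6 dB; 0.694% of incident power reflected

Γ = (2.4 + j9.91)/(122 + j9.91), |Γ| = 0.0833
RL = −20·log₁₀(0.0833) = 21.6 dB
P_refl/P_inc = |Γ|² = 0.00694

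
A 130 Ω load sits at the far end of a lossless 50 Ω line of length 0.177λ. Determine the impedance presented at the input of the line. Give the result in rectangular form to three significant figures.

βl = 2π × 0.177 = 63.7°
tan(βl) = tan(63.7°) = 2.03
Z_in = Z_0·(Z_L + jZ_0·tanβl)/(Z_0 + jZ_L·tanβl)
     = 50·(130 + j101)/(50 + j263)

Z_in ≈ 23.1 − j20.3 Ω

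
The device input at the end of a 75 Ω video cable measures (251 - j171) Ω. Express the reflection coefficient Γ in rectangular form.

Γ = (Z_L − Z_0)/(Z_L + Z_0) = (176 − j171)/(326 − j171)

Γ ≈ 0.639 − j0.189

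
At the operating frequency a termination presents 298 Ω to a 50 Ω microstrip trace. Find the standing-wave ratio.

For a purely resistive load, VSWR = R_L/Z_0 or Z_0/R_L (whichever > 1) = 298/50

VSWR ≈ 5.96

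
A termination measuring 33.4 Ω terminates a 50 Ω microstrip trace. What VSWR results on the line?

Γ = (33.4 − 50)/(33.4 + 50) = -0.199
VSWR = (1 + 0.199)/(1 − 0.199)

VSWR ≈ 1.5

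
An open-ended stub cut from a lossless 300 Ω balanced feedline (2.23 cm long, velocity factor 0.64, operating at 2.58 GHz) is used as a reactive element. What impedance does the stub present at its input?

λ = v/f = 0.64·c / 2.58 GHz = 0.0744 m
βl = 2π·l/λ = 2π × 0.3 = 108°
tan(βl) = -3.1
For an open-ended stub, Z_in = −jZ_0·cot(βl) = −jZ_0/tan(βl)

Z_in ≈ +j96.8 Ω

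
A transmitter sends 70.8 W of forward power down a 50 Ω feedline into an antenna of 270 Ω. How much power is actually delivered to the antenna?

P_delivered ≈ 37.3 W

Γ = (270 − 50)/(270 + 50) = 0.688
|Γ|² = 0.473
P_refl = |Γ|²·P_inc = 33.5 W, P_del = (1 − |Γ|²)·P_inc = 37.3 W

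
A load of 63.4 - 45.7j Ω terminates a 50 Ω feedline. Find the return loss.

Γ = (13.4 − j45.7)/(113.4 − j45.7), |Γ| = 0.39
RL = −20·log₁₀|Γ| = −20·log₁₀(0.39)

RL ≈ 8.19 dB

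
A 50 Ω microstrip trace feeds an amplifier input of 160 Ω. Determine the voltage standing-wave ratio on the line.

For a purely resistive load, VSWR = R_L/Z_0 or Z_0/R_L (whichever > 1) = 160/50

VSWR ≈ 3.2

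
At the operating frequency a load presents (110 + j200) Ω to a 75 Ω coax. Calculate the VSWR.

Γ = (Z_L − Z_0)/(Z_L + Z_0) = (35 + j200)/(185 + j200)
|Γ| = 203/272 = 0.745
VSWR = (1 + |Γ|)/(1 − |Γ|) = 1.75/0.255

VSWR ≈ 6.85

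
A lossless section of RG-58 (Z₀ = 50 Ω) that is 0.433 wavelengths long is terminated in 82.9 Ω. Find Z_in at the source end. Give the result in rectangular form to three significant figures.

Z_in ≈ 64.2 + j25.2 Ω

βl = 2π × 0.433 = 156°
tan(βl) = tan(156°) = -0.448
Z_in = Z_0·(Z_L + jZ_0·tanβl)/(Z_0 + jZ_L·tanβl)
     = 50·(82.9 − j22.4)/(50 − j37.1)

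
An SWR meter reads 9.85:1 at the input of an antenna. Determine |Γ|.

|Γ| ≈ 0.816

|Γ| = (S − 1)/(S + 1) = (9.85 − 1)/(9.85 + 1) = 8.85/10.8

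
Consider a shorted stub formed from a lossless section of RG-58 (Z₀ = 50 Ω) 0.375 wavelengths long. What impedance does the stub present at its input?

βl = 2π × 0.375 = 135°
tan(βl) = -1
For a shorted stub, Z_in = jZ_0·tan(βl)

Z_in ≈ −j50 Ω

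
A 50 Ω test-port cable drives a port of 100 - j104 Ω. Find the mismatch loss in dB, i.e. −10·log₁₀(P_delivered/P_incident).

mismatch loss ≈ 2.22 dB

Γ = (50 − j104)/(150 − j104), |Γ| = 0.632
|Γ|² = 0.4, so P_del/P_inc = 1 − |Γ|² = 0.6
ML = −10·log₁₀(1 − |Γ|²)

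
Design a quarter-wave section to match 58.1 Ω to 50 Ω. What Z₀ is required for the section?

Z_qwt ≈ 53.9 Ω

Z_qwt = √(Z_0·R_L) = √(50 × 58.1) = √2905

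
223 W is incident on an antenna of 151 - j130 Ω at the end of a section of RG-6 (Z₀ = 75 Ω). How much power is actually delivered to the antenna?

P_delivered ≈ 149 W

|Γ| = |(76 − j130)/(226 − j130)| = 0.578
|Γ|² = 0.334
P_refl = |Γ|²·P_inc = 74.4 W, P_del = (1 − |Γ|²)·P_inc = 149 W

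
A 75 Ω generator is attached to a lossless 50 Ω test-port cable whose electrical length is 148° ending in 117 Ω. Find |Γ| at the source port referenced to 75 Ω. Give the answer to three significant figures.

tan(βl) = -0.625
Z_in = Z_0·(Z_L + jZ_0·tanβl)/(Z_0 + jZ_L·tanβl) = 51.8 + j44.6 Ω
Γ_s = (Z_in − Z_s)/(Z_in + Z_s) = (-23.2 + j44.6)/(127 + j44.6), |Γ_s| = 0.374

|Γ| ≈ 0.374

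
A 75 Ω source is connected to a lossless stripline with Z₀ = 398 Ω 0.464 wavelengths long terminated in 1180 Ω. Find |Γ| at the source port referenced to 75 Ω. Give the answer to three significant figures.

|Γ| ≈ 0.875

βl = 2π × 0.464 = 167°
tan(βl) = -0.23
Z_in = Z_0·(Z_L + jZ_0·tanβl)/(Z_0 + jZ_L·tanβl) = 848 + j487 Ω
Γ_s = (Z_in − Z_s)/(Z_in + Z_s) = (773 + j487)/(923 + j487), |Γ_s| = 0.875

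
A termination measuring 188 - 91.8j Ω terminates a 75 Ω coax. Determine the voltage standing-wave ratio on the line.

Γ = (Z_L − Z_0)/(Z_L + Z_0) = (113 − j91.8)/(263 − j91.8)
|Γ| = 146/279 = 0.523
VSWR = (1 + |Γ|)/(1 − |Γ|) = 1.52/0.477

VSWR ≈ 3.19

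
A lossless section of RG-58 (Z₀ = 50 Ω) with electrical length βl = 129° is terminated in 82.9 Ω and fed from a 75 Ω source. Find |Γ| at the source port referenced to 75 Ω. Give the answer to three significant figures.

|Γ| ≈ 0.345

tan(βl) = -1.23
Z_in = Z_0·(Z_L + jZ_0·tanβl)/(Z_0 + jZ_L·tanβl) = 40.3 + j20.8 Ω
Γ_s = (Z_in − Z_s)/(Z_in + Z_s) = (-34.7 + j20.8)/(115 + j20.8), |Γ_s| = 0.345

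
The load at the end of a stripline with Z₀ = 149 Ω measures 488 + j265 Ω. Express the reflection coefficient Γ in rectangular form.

Γ = (Z_L − Z_0)/(Z_L + Z_0) = (339 + j265)/(637 + j265)

Γ ≈ 0.601 + j0.166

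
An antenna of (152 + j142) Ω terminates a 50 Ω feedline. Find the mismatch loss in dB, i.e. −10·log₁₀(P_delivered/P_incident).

Γ = (102 + j142)/(202 + j142), |Γ| = 0.708
|Γ|² = 0.501, so P_del/P_inc = 1 − |Γ|² = 0.499
ML = −10·log₁₀(1 − |Γ|²)

mismatch loss ≈ 3.02 dB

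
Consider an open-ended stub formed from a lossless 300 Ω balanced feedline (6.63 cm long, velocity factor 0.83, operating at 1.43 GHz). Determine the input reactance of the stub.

λ = v/f = 0.83·c / 1.43 GHz = 0.174 m
βl = 2π·l/λ = 2π × 0.381 = 137°
tan(βl) = -0.93
For an open-ended stub, Z_in = −jZ_0·cot(βl) = −jZ_0/tan(βl)

X_in ≈ 323 Ω (inductive)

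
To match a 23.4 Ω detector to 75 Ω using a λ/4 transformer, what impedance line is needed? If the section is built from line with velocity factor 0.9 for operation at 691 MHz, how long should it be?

Z_qwt ≈ 41.9 Ω; length ≈ 9.77 cm

Z_qwt = √(Z_0·R_L) = √(75 × 23.4) = √1755
λ = 0.9·c/f = 0.391 m, so l = λ/4 = 0.0977 m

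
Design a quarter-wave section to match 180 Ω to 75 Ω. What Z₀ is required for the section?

Z_qwt ≈ 116 Ω

Z_qwt = √(Z_0·R_L) = √(75 × 180) = √13500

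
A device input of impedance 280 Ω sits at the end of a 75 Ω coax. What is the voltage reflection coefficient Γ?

Γ = 0.577

Γ = (Z_L − Z_0)/(Z_L + Z_0) = (280 − 75)/(280 + 75) = 205/355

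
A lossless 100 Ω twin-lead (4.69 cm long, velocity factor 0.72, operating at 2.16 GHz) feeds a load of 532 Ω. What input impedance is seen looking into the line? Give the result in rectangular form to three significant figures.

λ = v/f = 0.72·c / 2.16 GHz = 0.1 m
βl = 2π·l/λ = 2π × 0.469 = 169°
tan(βl) = tan(169°) = -0.197
Z_in = Z_0·(Z_L + jZ_0·tanβl)/(Z_0 + jZ_L·tanβl)
     = 100·(532 − j19.7)/(100 − j105)

Z_in ≈ 263 + j256 Ω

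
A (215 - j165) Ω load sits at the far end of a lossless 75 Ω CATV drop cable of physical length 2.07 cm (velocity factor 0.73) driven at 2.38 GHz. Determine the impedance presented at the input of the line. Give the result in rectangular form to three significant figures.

λ = v/f = 0.73·c / 2.38 GHz = 0.092 m
βl = 2π·l/λ = 2π × 0.225 = 81°
tan(βl) = tan(81°) = 6.3
Z_in = Z_0·(Z_L + jZ_0·tanβl)/(Z_0 + jZ_L·tanβl)
     = 75·(215 + j308)/(1120 + j1360)

Z_in ≈ 16 + j1.26 Ω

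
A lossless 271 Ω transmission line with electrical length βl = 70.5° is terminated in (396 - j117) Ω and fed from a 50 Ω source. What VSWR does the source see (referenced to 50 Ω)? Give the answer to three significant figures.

tan(βl) = 2.82
Z_in = Z_0·(Z_L + jZ_0·tanβl)/(Z_0 + jZ_L·tanβl) = 162 − j8.9 Ω
Γ_s = (Z_in − Z_s)/(Z_in + Z_s) = (112 − j8.9)/(212 − j8.9), |Γ_s| = 0.529
VSWR = (1 + |Γ_s|)/(1 − |Γ_s|)

VSWR ≈ 3.25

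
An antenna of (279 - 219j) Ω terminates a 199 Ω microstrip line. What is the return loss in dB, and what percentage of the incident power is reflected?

RL ≈ 7.06 dB; 19.7% of incident power reflected

Γ = (80 − j219)/(478 − j219), |Γ| = 0.443
RL = −20·log₁₀(0.443) = 7.06 dB
P_refl/P_inc = |Γ|² = 0.197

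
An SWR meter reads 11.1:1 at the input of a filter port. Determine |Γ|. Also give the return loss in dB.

|Γ| = (S − 1)/(S + 1) = (11.1 − 1)/(11.1 + 1) = 10.1/12.1
RL = −20·log₁₀|Γ| = −20·log₁₀(0.835)

|Γ| ≈ 0.835; return loss ≈ 1.57 dB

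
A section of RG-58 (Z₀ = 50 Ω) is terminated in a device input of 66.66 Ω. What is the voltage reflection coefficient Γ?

Γ = 0.143

Γ = (Z_L − Z_0)/(Z_L + Z_0) = (66.66 − 50)/(66.66 + 50) = 16.66/116.7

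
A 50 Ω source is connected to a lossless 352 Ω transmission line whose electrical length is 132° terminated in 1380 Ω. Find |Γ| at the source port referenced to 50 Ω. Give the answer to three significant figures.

|Γ| ≈ 0.863

tan(βl) = -1.11
Z_in = Z_0·(Z_L + jZ_0·tanβl)/(Z_0 + jZ_L·tanβl) = 154 + j281 Ω
Γ_s = (Z_in − Z_s)/(Z_in + Z_s) = (104 + j281)/(204 + j281), |Γ_s| = 0.863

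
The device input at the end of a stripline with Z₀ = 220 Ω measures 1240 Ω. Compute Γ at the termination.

Γ = 0.699

Γ = (Z_L − Z_0)/(Z_L + Z_0) = (1240 − 220)/(1240 + 220) = 1020/1460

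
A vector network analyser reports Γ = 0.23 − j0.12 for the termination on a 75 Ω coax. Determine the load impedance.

Z_L = Z_0·(1 + Γ)/(1 − Γ) = 75·(1.23 − j0.12)/(0.77 + j0.12)

Z_L ≈ 115 − j29.6 Ω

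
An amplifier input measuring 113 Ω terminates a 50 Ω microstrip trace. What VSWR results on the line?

VSWR ≈ 2.26

Γ = (113 − 50)/(113 + 50) = 0.387
VSWR = (1 + 0.387)/(1 − 0.387)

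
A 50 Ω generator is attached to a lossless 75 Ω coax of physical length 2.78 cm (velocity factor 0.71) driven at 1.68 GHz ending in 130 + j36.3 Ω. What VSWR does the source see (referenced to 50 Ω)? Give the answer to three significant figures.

λ = v/f = 0.71·c / 1.68 GHz = 0.127 m
βl = 2π·l/λ = 2π × 0.219 = 78.9°
tan(βl) = 5.11
Z_in = Z_0·(Z_L + jZ_0·tanβl)/(Z_0 + jZ_L·tanβl) = 43.7 − j21.9 Ω
Γ_s = (Z_in − Z_s)/(Z_in + Z_s) = (-6.29 − j21.9)/(93.7 − j21.9), |Γ_s| = 0.237
VSWR = (1 + |Γ_s|)/(1 − |Γ_s|)

VSWR ≈ 1.62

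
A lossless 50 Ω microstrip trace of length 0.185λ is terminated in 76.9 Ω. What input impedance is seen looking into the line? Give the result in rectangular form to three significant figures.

βl = 2π × 0.185 = 66.6°
tan(βl) = tan(66.6°) = 2.31
Z_in = Z_0·(Z_L + jZ_0·tanβl)/(Z_0 + jZ_L·tanβl)
     = 50·(76.9 + j116)/(50 + j178)

Z_in ≈ 35.8 − j11.6 Ω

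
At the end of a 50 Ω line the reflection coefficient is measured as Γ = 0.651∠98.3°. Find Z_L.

Z_L = Z_0·(1 + Γ)/(1 − Γ) = 50·(0.906 + j0.644)/(1.09 − j0.644)

Z_L ≈ 17.9 + j40 Ω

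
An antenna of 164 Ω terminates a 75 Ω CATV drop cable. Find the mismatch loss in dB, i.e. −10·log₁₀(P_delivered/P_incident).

Γ = (164 − 75)/(164 + 75) = 0.372
|Γ|² = 0.139, so P_del/P_inc = 1 − |Γ|² = 0.861
ML = −10·log₁₀(1 − |Γ|²)

mismatch loss ≈ 0.648 dB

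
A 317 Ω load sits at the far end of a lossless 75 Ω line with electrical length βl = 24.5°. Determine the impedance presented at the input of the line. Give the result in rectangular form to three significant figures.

Z_in ≈ 81.3 − j122 Ω

tan(βl) = tan(24.5°) = 0.456
Z_in = Z_0·(Z_L + jZ_0·tanβl)/(Z_0 + jZ_L·tanβl)
     = 75·(317 + j34.2)/(75 + j144)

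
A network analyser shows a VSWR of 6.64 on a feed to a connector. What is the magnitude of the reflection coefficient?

|Γ| = (S − 1)/(S + 1) = (6.64 − 1)/(6.64 + 1) = 5.64/7.64

|Γ| ≈ 0.738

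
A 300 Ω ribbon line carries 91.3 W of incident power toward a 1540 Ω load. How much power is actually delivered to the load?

P_delivered ≈ 49.8 W

Γ = (1540 − 300)/(1540 + 300) = 0.674
|Γ|² = 0.454
P_refl = |Γ|²·P_inc = 41.5 W, P_del = (1 − |Γ|²)·P_inc = 49.8 W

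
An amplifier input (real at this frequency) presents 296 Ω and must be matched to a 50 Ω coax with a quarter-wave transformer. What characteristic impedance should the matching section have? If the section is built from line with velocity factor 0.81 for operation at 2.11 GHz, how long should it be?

Z_qwt ≈ 122 Ω; length ≈ 2.88 cm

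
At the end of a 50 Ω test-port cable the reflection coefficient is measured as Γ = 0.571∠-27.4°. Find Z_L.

Z_L = Z_0·(1 + Γ)/(1 − Γ) = 50·(1.51 − j0.263)/(0.493 + j0.263)

Z_L ≈ 108 − j84.2 Ω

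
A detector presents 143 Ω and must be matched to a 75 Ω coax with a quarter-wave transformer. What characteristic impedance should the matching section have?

Z_qwt ≈ 104 Ω

Z_qwt = √(Z_0·R_L) = √(75 × 143) = √10720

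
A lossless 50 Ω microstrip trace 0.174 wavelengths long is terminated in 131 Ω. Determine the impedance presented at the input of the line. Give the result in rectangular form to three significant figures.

βl = 2π × 0.174 = 62.6°
tan(βl) = tan(62.6°) = 1.93
Z_in = Z_0·(Z_L + jZ_0·tanβl)/(Z_0 + jZ_L·tanβl)
     = 50·(131 + j96.6)/(50 + j253)

Z_in ≈ 23.3 − j21.3 Ω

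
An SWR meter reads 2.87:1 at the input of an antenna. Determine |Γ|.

|Γ| = (S − 1)/(S + 1) = (2.87 − 1)/(2.87 + 1) = 1.87/3.87

|Γ| ≈ 0.483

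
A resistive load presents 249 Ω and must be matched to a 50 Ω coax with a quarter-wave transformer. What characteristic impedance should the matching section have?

Z_qwt ≈ 112 Ω

Z_qwt = √(Z_0·R_L) = √(50 × 249) = √12450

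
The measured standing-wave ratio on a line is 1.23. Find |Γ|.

|Γ| ≈ 0.103

|Γ| = (S − 1)/(S + 1) = (1.23 − 1)/(1.23 + 1) = 0.23/2.23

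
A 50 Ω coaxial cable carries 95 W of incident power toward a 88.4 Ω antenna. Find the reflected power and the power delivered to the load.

Γ = (88.4 − 50)/(88.4 + 50) = 0.277
|Γ|² = 0.077
P_refl = |Γ|²·P_inc = 7.31 W, P_del = (1 − |Γ|²)·P_inc = 87.7 W

P_reflected ≈ 7.31 W; P_delivered ≈ 87.7 W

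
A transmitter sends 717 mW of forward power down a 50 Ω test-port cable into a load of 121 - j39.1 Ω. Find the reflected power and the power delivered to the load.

|Γ| = |(71 − j39.1)/(171 − j39.1)| = 0.462
|Γ|² = 0.214
P_refl = |Γ|²·P_inc = 153 mW, P_del = (1 − |Γ|²)·P_inc = 564 mW

P_reflected ≈ 153 mW; P_delivered ≈ 564 mW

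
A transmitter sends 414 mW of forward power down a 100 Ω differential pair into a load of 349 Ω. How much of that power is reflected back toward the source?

Γ = (349 − 100)/(349 + 100) = 0.555
|Γ|² = 0.308
P_refl = |Γ|²·P_inc = 127 mW, P_del = (1 − |Γ|²)·P_inc = 287 mW

P_reflected ≈ 127 mW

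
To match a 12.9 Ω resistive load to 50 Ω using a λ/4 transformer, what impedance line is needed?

Z_qwt ≈ 25.4 Ω

Z_qwt = √(Z_0·R_L) = √(50 × 12.9) = √645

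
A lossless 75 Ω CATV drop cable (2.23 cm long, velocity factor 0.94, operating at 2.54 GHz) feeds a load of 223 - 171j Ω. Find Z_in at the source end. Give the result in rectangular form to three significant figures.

λ = v/f = 0.94·c / 2.54 GHz = 0.111 m
βl = 2π·l/λ = 2π × 0.201 = 72.3°
tan(βl) = tan(72.3°) = 3.14
Z_in = Z_0·(Z_L + jZ_0·tanβl)/(Z_0 + jZ_L·tanβl)
     = 75·(223 + j64.1)/(611 + j699)

Z_in ≈ 15.8 − j10.2 Ω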